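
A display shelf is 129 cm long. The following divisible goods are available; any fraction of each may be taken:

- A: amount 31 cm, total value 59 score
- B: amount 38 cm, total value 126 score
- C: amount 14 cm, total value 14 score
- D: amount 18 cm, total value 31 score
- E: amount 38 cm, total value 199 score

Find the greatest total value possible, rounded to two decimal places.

Take in order of value per unit:
- E (199/38 per unit): all 38 → value 199, running total 199.00
- B (126/38 per unit): all 38 → value 126, running total 325.00
- A (59/31 per unit): all 31 → value 59, running total 384.00
- D (31/18 per unit): all 18 → value 31, running total 415.00
- C (14/14 per unit): 4 of 14 → value 4×14/14 = 4.0000, running total 419.00
Total 419.00.

419.00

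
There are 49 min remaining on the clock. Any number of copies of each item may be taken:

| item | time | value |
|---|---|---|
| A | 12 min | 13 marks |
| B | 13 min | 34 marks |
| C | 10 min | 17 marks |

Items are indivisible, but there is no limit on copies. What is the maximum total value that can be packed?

Best value-per-unit is B at 34/13; filling with it alone gives 3×34 = 102.
Optimal mix: 3×B + 1×C → time 49, value 119.

119 marks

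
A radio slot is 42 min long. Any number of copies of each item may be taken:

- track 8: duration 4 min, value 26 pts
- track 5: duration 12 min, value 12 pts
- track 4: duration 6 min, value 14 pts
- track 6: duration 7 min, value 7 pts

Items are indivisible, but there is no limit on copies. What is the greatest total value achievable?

Best value-per-unit is track 8 at 26/4, and filling with it alone uses duration 10×4=40. No mix of the others beats 10×26 = 260.

260 pts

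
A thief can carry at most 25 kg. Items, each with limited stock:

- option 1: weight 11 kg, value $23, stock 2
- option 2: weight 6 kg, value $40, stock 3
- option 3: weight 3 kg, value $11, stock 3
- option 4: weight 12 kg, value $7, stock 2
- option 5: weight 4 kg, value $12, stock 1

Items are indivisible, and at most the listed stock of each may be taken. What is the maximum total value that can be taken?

Top feasible selections:
- 3×option 2 + 1×option 3 + 1×option 5: weight 25, value 143
- 3×option 2 + 2×option 3: weight 24, value 142
- 3×option 2 + 1×option 5: weight 22, value 132
- 3×option 2 + 1×option 3: weight 21, value 131
Best: $143.

$143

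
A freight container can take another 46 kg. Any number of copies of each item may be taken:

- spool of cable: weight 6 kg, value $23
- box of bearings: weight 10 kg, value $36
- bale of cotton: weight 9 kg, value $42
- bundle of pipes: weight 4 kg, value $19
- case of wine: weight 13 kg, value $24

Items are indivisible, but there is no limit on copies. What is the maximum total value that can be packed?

Best value-per-unit is bundle of pipes at 19/4; filling with it alone gives 11×19 = 209.
Optimal mix: 2×bale of cotton + 7×bundle of pipes → weight 46, value 217.

$217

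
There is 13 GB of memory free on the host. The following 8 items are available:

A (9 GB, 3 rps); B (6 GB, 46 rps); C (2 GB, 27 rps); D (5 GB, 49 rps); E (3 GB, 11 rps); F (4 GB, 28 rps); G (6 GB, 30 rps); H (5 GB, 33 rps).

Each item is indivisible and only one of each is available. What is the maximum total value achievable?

122 rps

Check high-value combinations within 13 GB:
- B+C+D: memory 6+2+5=13, value 46+27+49=122
- C+D+H: memory 2+5+5=12, value 27+49+33=109
- C+D+G: memory 2+5+6=13, value 27+49+30=106
- B+C+H: memory 6+2+5=13, value 46+27+33=106
- C+D+F: memory 2+5+4=11, value 27+49+28=104
Best: 122 rps.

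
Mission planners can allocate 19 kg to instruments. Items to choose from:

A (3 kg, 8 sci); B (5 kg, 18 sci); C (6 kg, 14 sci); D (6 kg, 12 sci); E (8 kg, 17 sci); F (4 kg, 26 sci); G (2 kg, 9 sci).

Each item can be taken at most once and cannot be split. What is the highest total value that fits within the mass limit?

70 sci

This is a 0/1 knapsack; check combinations near the capacity.
- B+E+F+G: mass 5+8+4+2=19, value 18+17+26+9=70
- B+C+F+G: mass 5+6+4+2=17, value 18+14+26+9=67
- A+B+C+F: mass 3+5+6+4=18, value 8+18+14+26=66
- B+D+F+G: mass 5+6+4+2=17, value 18+12+26+9=65
Best: 70 sci.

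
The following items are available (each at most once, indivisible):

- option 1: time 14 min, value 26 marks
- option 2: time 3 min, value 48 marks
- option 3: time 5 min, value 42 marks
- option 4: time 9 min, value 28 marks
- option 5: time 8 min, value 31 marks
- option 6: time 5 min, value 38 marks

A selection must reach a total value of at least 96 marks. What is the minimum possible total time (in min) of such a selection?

Subsets with value ≥ 96, sorted by total time:
- option 2+option 3+option 6: time 13, value 128
- option 2+option 3+option 5: time 16, value 121
- option 2+option 5+option 6: time 16, value 117
- option 2+option 3+option 4: time 17, value 118
Minimum time: 13 min.

13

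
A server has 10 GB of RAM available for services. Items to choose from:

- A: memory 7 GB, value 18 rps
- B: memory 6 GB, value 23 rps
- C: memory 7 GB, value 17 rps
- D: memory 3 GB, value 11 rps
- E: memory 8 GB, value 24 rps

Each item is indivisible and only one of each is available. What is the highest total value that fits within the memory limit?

This is a 0/1 knapsack; check combinations near the capacity.
- B+D: memory 6+3=9, value 23+11=34
- A+D: memory 7+3=10, value 18+11=29
- C+D: memory 7+3=10, value 17+11=28
Best: 34 rps.

34 rps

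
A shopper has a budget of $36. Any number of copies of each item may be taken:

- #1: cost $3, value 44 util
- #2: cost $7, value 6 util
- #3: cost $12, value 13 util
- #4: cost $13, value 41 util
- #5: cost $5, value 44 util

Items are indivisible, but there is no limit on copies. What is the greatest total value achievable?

Best value-per-unit is #1 at 44/3, and filling with it alone uses cost 12×3=36. No mix of the others beats 12×44 = 528.

528 util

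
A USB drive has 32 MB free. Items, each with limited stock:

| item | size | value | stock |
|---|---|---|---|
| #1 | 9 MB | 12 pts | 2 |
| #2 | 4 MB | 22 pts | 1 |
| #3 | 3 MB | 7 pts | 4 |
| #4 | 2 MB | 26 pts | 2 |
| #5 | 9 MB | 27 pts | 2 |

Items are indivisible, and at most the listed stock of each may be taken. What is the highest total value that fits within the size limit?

142 pts

Best selections within size 32 and stock limits:
- 1×#2 + 2×#3 + 2×#4 + 2×#5: size 32, value 142
- 1×#2 + 1×#3 + 2×#4 + 2×#5: size 29, value 135
- 1×#2 + 4×#3 + 2×#4 + 1×#5: size 29, value 129
- 1×#2 + 2×#4 + 2×#5: size 26, value 128
Best: 142 pts.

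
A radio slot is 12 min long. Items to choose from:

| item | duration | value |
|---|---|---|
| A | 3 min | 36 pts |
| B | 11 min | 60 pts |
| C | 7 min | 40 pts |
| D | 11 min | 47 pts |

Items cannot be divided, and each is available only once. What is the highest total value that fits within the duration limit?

Check high-value combinations within 12 min:
- A+C: duration 3+7=10, value 36+40=76
- B: duration 11, value 60
- D: duration 11, value 47
Best: 76 pts.

76 pts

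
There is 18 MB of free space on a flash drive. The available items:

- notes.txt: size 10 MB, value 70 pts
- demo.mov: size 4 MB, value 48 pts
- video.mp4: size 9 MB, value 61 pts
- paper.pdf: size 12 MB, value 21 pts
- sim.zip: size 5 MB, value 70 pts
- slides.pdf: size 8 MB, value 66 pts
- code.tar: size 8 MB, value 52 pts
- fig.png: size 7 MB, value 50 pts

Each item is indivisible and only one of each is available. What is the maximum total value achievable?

184 pts

This is a 0/1 knapsack; check combinations near the capacity.
- demo.mov+sim.zip+slides.pdf: size 4+5+8=17, value 48+70+66=184
- demo.mov+video.mp4+sim.zip: size 4+9+5=18, value 48+61+70=179
- demo.mov+sim.zip+code.tar: size 4+5+8=17, value 48+70+52=170
- demo.mov+sim.zip+fig.png: size 4+5+7=16, value 48+70+50=168
- notes.txt+sim.zip: size 10+5=15, value 70+70=140
Best: 184 pts.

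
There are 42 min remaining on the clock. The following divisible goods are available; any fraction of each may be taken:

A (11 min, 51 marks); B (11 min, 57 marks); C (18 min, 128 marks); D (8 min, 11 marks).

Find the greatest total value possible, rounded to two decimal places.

238.75

Take in order of value per unit:
- C (128/18 per unit): all 18 → value 128, running total 128.00
- B (57/11 per unit): all 11 → value 57, running total 185.00
- A (51/11 per unit): all 11 → value 51, running total 236.00
- D (11/8 per unit): 2 of 8 → value 2×11/8 = 2.7500, running total 238.75
Total 238.75.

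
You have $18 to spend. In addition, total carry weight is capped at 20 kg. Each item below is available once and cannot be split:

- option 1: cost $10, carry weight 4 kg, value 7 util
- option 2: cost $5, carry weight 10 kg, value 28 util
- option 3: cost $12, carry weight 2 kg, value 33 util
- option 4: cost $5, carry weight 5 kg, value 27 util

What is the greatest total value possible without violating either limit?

61 util

Feasible sets respecting both limits:
- option 2+option 3: cost 17, carry weight 12, value 61
- option 3+option 4: cost 17, carry weight 7, value 60
- option 2+option 4: cost 10, carry weight 15, value 55
Best: 61 util.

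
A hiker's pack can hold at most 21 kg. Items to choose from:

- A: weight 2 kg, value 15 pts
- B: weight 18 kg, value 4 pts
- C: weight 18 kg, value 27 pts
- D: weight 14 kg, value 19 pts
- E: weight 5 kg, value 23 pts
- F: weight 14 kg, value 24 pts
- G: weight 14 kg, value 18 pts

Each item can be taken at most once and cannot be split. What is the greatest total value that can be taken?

62 pts

This is a 0/1 knapsack; check combinations near the capacity.
- A+E+F: weight 2+5+14=21, value 15+23+24=62
- A+D+E: weight 2+14+5=21, value 15+19+23=57
- A+E+G: weight 2+5+14=21, value 15+23+18=56
- E+F: weight 5+14=19, value 23+24=47
- D+E: weight 14+5=19, value 19+23=42
Best: 62 pts.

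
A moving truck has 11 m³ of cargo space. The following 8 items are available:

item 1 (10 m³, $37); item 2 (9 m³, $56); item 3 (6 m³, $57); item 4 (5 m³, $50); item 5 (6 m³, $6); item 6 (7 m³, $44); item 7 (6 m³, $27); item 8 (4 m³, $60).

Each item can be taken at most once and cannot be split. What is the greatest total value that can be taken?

$117

Check high-value combinations within 11 m³:
- item 3+item 8: volume 6+4=10, value 57+60=117
- item 4+item 8: volume 5+4=9, value 50+60=110
- item 3+item 4: volume 6+5=11, value 57+50=107
- item 6+item 8: volume 7+4=11, value 44+60=104
- item 7+item 8: volume 6+4=10, value 27+60=87
Best: $117.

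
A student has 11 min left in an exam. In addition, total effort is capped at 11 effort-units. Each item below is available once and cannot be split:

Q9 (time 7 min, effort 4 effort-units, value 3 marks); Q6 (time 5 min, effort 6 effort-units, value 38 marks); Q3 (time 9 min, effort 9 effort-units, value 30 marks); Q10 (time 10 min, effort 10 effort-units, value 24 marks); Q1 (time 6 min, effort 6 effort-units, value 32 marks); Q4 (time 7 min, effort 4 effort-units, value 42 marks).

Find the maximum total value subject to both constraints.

42 marks

Feasible sets respecting both limits:
- Q4: time 7, effort 4, value 42
- Q6: time 5, effort 6, value 38
- Q1: time 6, effort 6, value 32
Best: 42 marks.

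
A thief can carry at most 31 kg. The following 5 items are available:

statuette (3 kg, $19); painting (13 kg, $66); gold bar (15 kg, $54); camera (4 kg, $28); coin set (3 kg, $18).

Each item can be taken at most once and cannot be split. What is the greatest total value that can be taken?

$139

Check high-value combinations within 31 kg:
- statuette+painting+gold bar: weight 3+13+15=31, value 19+66+54=139
- painting+gold bar+coin set: weight 13+15+3=31, value 66+54+18=138
- statuette+painting+camera+coin set: weight 3+13+4+3=23, value 19+66+28+18=131
- painting+gold bar: weight 13+15=28, value 66+54=120
- statuette+gold bar+camera+coin set: weight 3+15+4+3=25, value 19+54+28+18=119
Best: $139.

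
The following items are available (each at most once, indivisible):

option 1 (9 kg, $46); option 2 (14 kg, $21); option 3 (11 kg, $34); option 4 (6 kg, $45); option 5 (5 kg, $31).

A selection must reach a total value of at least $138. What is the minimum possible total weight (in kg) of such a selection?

31

Subsets with value ≥ 138, sorted by total weight:
- option 1+option 3+option 4+option 5: weight 31, value 156
- option 1+option 2+option 4+option 5: weight 34, value 143
Minimum weight: 31 kg.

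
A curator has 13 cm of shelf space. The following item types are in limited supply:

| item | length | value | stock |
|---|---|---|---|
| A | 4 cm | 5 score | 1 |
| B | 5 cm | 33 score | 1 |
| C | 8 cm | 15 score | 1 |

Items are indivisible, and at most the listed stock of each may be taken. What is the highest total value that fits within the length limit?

48 score

Top feasible selections:
- 1×B + 1×C: length 13, value 48
- 1×A + 1×B: length 9, value 38
- 1×B: length 5, value 33
- 1×A + 1×C: length 12, value 20
Best: 48 score.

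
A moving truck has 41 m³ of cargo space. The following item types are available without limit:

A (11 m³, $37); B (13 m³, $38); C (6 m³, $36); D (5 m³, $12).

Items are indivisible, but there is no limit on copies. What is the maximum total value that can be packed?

Best value-per-unit is C at 36/6; filling with it alone gives 6×36 = 216.
Optimal mix: 6×C + 1×D → volume 41, value 228.

$228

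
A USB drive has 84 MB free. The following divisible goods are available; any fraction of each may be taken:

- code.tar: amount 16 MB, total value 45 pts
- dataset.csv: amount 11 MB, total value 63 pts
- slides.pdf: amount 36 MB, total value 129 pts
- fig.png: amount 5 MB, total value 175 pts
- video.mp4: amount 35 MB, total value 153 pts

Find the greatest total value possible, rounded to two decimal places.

Take in order of value per unit:
- fig.png (175/5 per unit): all 5 → value 175, running total 175.00
- dataset.csv (63/11 per unit): all 11 → value 63, running total 238.00
- video.mp4 (153/35 per unit): all 35 → value 153, running total 391.00
- slides.pdf (129/36 per unit): 33 of 36 → value 33×129/36 = 118.2500, running total 509.25
Total 509.25.

509.25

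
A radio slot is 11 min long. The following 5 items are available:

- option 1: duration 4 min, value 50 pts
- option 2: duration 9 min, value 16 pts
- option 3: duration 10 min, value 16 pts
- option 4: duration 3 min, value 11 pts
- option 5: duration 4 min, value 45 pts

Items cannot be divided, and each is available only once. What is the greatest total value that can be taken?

Check high-value combinations within 11 min:
- option 1+option 4+option 5: duration 4+3+4=11, value 50+11+45=106
- option 1+option 5: duration 4+4=8, value 50+45=95
- option 1+option 4: duration 4+3=7, value 50+11=61
Best: 106 pts.

106 pts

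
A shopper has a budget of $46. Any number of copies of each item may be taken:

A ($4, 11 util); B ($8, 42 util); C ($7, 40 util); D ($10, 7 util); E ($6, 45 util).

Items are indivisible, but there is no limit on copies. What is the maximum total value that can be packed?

Best value-per-unit is E at 45/6; filling with it alone gives 7×45 = 315.
Optimal mix: 1×A + 7×E → cost 46, value 326.

326 util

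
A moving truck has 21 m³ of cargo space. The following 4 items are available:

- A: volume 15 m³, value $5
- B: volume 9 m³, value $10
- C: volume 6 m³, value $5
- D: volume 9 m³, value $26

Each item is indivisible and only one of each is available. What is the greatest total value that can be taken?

Check high-value combinations within 21 m³:
- B+D: volume 9+9=18, value 10+26=36
- C+D: volume 6+9=15, value 5+26=31
- D: volume 9, value 26
- B+C: volume 9+6=15, value 10+5=15
Best: $36.

$36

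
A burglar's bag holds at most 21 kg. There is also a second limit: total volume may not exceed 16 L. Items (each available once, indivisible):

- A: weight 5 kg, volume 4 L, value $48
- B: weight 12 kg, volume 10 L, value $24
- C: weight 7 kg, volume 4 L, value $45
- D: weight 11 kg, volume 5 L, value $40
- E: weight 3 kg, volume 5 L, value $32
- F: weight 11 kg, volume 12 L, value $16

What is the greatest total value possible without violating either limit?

$125

Feasible sets respecting both limits:
- A+C+E: weight 15, volume 13, value 125
- A+D+E: weight 19, volume 14, value 120
- C+D+E: weight 21, volume 14, value 117
Best: $125.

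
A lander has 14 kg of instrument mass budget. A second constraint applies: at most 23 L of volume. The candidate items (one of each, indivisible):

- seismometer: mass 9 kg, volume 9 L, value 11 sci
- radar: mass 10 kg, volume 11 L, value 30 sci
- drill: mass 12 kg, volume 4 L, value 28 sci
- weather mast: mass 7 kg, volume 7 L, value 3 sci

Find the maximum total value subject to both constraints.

30 sci

Feasible sets respecting both limits:
- radar: mass 10, volume 11, value 30
- drill: mass 12, volume 4, value 28
- seismometer: mass 9, volume 9, value 11
Best: 30 sci.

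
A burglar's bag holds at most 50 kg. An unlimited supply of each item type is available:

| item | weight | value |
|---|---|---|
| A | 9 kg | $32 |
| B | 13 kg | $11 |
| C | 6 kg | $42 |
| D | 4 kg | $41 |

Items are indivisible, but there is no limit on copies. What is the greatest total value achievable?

$493

Best value-per-unit is D at 41/4; filling with it alone gives 12×41 = 492.
Optimal mix: 1×C + 11×D → weight 50, value 493.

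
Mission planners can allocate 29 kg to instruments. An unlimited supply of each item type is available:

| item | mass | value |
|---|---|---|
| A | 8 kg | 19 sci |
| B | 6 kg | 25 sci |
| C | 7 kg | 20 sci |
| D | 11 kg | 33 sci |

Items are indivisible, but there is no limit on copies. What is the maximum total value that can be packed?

Best value-per-unit is B at 25/6; filling with it alone gives 4×25 = 100.
Optimal mix: 3×B + 1×D → mass 29, value 108.

108 sci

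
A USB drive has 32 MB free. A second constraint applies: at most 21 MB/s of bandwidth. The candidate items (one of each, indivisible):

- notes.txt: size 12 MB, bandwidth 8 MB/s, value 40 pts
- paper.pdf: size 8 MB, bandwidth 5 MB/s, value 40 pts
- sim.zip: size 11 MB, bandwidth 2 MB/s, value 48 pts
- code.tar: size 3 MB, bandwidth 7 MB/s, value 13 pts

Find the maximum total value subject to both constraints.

Feasible sets respecting both limits:
- notes.txt+paper.pdf+sim.zip: size 31, bandwidth 15, value 128
- notes.txt+sim.zip+code.tar: size 26, bandwidth 17, value 101
- paper.pdf+sim.zip+code.tar: size 22, bandwidth 14, value 101
- notes.txt+paper.pdf+code.tar: size 23, bandwidth 20, value 93
Best: 128 pts.

128 pts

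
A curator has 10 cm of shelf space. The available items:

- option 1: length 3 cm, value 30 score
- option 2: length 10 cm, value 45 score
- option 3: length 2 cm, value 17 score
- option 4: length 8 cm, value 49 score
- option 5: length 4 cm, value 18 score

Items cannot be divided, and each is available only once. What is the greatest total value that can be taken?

Check high-value combinations within 10 cm:
- option 3+option 4: length 2+8=10, value 17+49=66
- option 1+option 3+option 5: length 3+2+4=9, value 30+17+18=65
- option 4: length 8, value 49
Best: 66 score.

66 score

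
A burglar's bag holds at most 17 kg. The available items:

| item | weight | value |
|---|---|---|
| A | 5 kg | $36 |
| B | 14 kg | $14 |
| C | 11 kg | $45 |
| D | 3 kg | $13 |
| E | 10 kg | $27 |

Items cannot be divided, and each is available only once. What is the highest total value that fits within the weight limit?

Check high-value combinations within 17 kg:
- A+C: weight 5+11=16, value 36+45=81
- A+E: weight 5+10=15, value 36+27=63
- C+D: weight 11+3=14, value 45+13=58
- A+D: weight 5+3=8, value 36+13=49
Best: $81.

$81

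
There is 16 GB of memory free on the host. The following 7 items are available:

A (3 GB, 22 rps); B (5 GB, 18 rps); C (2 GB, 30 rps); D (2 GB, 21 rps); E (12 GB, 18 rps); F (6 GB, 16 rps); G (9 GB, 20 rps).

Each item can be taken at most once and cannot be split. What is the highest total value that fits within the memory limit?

Check high-value combinations within 16 GB:
- A+C+D+G: memory 3+2+2+9=16, value 22+30+21+20=93
- A+B+C+D: memory 3+5+2+2=12, value 22+18+30+21=91
- A+C+D+F: memory 3+2+2+6=13, value 22+30+21+16=89
- A+B+C+F: memory 3+5+2+6=16, value 22+18+30+16=86
- B+C+D+F: memory 5+2+2+6=15, value 18+30+21+16=85
Best: 93 rps.

93 rps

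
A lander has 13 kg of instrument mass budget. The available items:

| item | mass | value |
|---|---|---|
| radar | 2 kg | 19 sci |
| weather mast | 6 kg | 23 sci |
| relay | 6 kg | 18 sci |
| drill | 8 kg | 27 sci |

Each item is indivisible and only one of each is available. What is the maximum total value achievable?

Check high-value combinations within 13 kg:
- radar+drill: mass 2+8=10, value 19+27=46
- radar+weather mast: mass 2+6=8, value 19+23=42
- weather mast+relay: mass 6+6=12, value 23+18=41
- radar+relay: mass 2+6=8, value 19+18=37
Best: 46 sci.

46 sci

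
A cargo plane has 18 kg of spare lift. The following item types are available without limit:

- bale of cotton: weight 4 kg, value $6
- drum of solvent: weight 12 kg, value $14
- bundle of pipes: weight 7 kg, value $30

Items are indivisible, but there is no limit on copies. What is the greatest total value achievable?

$66

Best value-per-unit is bundle of pipes at 30/7; filling with it alone gives 2×30 = 60.
Optimal mix: 1×bale of cotton + 2×bundle of pipes → weight 18, value 66.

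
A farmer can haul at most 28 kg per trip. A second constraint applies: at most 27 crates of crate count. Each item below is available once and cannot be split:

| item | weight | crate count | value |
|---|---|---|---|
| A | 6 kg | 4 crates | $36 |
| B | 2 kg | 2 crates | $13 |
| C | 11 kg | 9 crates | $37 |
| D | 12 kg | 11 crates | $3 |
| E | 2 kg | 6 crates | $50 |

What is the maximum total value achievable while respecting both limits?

$136

Feasible sets respecting both limits:
- A+B+C+E: weight 21, crate count 21, value 136
- A+C+E: weight 19, crate count 19, value 123
- A+B+D+E: weight 22, crate count 23, value 102
Best: $136.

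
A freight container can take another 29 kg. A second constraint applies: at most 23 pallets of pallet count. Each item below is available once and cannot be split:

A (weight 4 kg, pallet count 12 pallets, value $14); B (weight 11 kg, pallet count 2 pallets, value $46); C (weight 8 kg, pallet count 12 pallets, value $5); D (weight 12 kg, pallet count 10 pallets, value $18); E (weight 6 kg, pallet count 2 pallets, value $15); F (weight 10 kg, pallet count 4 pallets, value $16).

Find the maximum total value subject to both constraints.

$79

Feasible sets respecting both limits:
- B+D+E: weight 29, pallet count 14, value 79
- B+E+F: weight 27, pallet count 8, value 77
- A+B+F: weight 25, pallet count 18, value 76
Best: $79.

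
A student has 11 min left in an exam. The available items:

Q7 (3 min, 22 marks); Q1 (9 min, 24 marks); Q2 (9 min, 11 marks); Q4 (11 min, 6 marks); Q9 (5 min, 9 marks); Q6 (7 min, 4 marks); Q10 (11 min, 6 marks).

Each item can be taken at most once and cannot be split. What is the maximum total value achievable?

Check high-value combinations within 11 min:
- Q7+Q9: time 3+5=8, value 22+9=31
- Q7+Q6: time 3+7=10, value 22+4=26
- Q1: time 9, value 24
- Q7: time 3, value 22
Best: 31 marks.

31 marks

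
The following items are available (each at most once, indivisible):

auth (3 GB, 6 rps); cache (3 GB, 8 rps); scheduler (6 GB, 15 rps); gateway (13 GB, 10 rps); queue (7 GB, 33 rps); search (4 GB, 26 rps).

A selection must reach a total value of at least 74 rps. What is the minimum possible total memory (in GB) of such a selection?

Subsets with value ≥ 74, sorted by total memory:
- scheduler+queue+search: memory 17, value 74
- cache+scheduler+queue+search: memory 20, value 82
- auth+scheduler+queue+search: memory 20, value 80
Minimum memory: 17 GB.

17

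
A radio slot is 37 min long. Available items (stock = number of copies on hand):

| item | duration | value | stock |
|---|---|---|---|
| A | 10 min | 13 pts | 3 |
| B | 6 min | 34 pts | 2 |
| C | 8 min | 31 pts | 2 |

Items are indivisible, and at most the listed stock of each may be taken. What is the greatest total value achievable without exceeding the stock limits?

Best selections within duration 37 and stock limits:
- 2×B + 2×C: duration 28, value 130
- 1×A + 2×B + 1×C: duration 30, value 112
- 1×A + 1×B + 2×C: duration 32, value 109
- 2×B + 1×C: duration 20, value 99
Best: 130 pts.

130 pts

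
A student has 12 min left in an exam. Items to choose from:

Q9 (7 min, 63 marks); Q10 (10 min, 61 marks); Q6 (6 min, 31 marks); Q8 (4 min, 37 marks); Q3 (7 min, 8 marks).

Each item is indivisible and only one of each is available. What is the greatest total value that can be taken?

100 marks

This is a 0/1 knapsack; check combinations near the capacity.
- Q9+Q8: time 7+4=11, value 63+37=100
- Q6+Q8: time 6+4=10, value 31+37=68
- Q9: time 7, value 63
- Q10: time 10, value 61
- Q8+Q3: time 4+7=11, value 37+8=45
Best: 100 marks.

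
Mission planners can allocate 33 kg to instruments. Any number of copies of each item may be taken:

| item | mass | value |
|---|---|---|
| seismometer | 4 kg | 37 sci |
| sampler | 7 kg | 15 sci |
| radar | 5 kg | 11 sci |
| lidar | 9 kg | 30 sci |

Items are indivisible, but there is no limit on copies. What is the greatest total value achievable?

Best value-per-unit is seismometer at 37/4, and filling with it alone uses mass 8×4=32. No mix of the others beats 8×37 = 296.

296 sci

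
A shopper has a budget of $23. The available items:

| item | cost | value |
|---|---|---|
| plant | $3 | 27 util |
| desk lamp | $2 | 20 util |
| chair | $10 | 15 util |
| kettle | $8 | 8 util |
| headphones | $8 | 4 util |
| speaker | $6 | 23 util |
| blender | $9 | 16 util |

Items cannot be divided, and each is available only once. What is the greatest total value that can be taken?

Check high-value combinations within $23:
- plant+desk lamp+speaker+blender: cost 3+2+6+9=20, value 27+20+23+16=86
- plant+desk lamp+chair+speaker: cost 3+2+10+6=21, value 27+20+15+23=85
- plant+desk lamp+kettle+speaker: cost 3+2+8+6=19, value 27+20+8+23=78
- plant+desk lamp+headphones+speaker: cost 3+2+8+6=19, value 27+20+4+23=74
Best: 86 util.

86 util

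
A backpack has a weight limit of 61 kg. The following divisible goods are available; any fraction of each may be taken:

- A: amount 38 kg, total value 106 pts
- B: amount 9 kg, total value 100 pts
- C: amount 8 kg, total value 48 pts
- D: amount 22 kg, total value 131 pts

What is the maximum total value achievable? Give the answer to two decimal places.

340.37

Take in order of value per unit:
- B (100/9 per unit): all 9 → value 100, running total 100.00
- C (48/8 per unit): all 8 → value 48, running total 148.00
- D (131/22 per unit): all 22 → value 131, running total 279.00
- A (106/38 per unit): 22 of 38 → value 22×106/38 = 61.3684, running total 340.37
Total 340.37.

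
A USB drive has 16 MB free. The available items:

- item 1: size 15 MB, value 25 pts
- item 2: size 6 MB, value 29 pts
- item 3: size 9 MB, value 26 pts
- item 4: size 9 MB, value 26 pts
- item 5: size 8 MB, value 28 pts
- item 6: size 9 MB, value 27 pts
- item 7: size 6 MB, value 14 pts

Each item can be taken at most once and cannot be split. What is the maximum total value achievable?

Check high-value combinations within 16 MB:
- item 2+item 5: size 6+8=14, value 29+28=57
- item 2+item 6: size 6+9=15, value 29+27=56
- item 2+item 3: size 6+9=15, value 29+26=55
- item 2+item 4: size 6+9=15, value 29+26=55
Best: 57 pts.

57 pts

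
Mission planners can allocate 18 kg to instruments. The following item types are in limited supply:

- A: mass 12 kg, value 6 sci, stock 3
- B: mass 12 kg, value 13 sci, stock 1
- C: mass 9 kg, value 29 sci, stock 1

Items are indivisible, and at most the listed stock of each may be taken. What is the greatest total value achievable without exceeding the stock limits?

Best selections within mass 18 and stock limits:
- 1×C: mass 9, value 29
- 1×B: mass 12, value 13
- 1×A: mass 12, value 6
Best: 29 sci.

29 sci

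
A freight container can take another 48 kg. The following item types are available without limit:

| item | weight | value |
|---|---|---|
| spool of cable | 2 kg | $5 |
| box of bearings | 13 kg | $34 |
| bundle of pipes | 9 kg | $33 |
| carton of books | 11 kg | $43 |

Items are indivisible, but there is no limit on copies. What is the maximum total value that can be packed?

$182

Best value-per-unit is carton of books at 43/11; filling with it alone gives 4×43 = 172.
Optimal mix: 2×spool of cable + 4×carton of books → weight 48, value 182.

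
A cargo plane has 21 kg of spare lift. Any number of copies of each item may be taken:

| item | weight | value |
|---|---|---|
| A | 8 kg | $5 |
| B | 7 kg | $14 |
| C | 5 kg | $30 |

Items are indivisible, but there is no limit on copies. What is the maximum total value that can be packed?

$120

Best value-per-unit is C at 30/5, and filling with it alone uses weight 4×5=20. No mix of the others beats 4×30 = 120.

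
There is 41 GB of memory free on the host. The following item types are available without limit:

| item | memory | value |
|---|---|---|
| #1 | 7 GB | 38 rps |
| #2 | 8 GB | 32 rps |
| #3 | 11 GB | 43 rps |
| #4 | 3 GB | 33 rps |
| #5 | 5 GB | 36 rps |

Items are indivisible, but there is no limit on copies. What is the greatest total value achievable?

432 rps

Best value-per-unit is #4 at 33/3; filling with it alone gives 13×33 = 429.
Optimal mix: 12×#4 + 1×#5 → memory 41, value 432.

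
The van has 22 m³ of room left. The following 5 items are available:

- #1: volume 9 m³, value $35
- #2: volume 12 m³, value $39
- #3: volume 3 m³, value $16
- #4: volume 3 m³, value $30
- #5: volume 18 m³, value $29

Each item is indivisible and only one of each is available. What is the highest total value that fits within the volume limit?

$85

Check high-value combinations within 22 m³:
- #2+#3+#4: volume 12+3+3=18, value 39+16+30=85
- #1+#3+#4: volume 9+3+3=15, value 35+16+30=81
- #1+#2: volume 9+12=21, value 35+39=74
- #2+#4: volume 12+3=15, value 39+30=69
Best: $85.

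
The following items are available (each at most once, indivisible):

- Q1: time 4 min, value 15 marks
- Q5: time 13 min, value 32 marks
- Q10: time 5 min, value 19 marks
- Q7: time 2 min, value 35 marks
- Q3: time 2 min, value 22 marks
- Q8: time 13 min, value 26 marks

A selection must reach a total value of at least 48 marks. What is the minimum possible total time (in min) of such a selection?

Subsets with value ≥ 48, sorted by total time:
- Q7+Q3: time 4, value 57
- Q1+Q7: time 6, value 50
Minimum time: 4 min.

4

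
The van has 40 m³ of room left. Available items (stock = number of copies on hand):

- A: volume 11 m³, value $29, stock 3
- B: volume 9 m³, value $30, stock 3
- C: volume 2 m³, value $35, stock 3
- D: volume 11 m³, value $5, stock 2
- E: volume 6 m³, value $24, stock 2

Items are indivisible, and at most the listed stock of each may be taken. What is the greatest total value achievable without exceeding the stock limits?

$219

Top feasible selections:
- 3×B + 3×C + 1×E: volume 39, value 219
- 2×B + 3×C + 2×E: volume 36, value 213
- 1×A + 1×B + 3×C + 2×E: volume 38, value 212
- 2×A + 3×C + 2×E: volume 40, value 211
Best: $219.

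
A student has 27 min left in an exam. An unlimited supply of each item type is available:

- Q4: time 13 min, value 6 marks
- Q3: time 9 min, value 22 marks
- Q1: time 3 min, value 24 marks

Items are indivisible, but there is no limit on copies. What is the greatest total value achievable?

216 marks

Best value-per-unit is Q1 at 24/3, and filling with it alone uses time 9×3=27. No mix of the others beats 9×24 = 216.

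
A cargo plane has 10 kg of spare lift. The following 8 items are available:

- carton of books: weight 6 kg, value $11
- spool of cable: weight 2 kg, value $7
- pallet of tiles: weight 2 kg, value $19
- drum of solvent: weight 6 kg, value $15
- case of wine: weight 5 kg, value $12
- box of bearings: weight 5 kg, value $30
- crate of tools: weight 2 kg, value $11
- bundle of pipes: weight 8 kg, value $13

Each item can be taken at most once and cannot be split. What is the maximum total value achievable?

$60

Check high-value combinations within 10 kg:
- pallet of tiles+box of bearings+crate of tools: weight 2+5+2=9, value 19+30+11=60
- spool of cable+pallet of tiles+box of bearings: weight 2+2+5=9, value 7+19+30=56
- pallet of tiles+box of bearings: weight 2+5=7, value 19+30=49
Best: $60.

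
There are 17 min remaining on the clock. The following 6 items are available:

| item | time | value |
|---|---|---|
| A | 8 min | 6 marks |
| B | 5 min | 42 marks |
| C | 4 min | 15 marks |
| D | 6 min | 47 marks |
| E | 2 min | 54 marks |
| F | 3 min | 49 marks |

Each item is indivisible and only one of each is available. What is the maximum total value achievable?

Check high-value combinations within 17 min:
- B+D+E+F: time 5+6+2+3=16, value 42+47+54+49=192
- C+D+E+F: time 4+6+2+3=15, value 15+47+54+49=165
- B+C+E+F: time 5+4+2+3=14, value 42+15+54+49=160
Best: 192 marks.

192 marks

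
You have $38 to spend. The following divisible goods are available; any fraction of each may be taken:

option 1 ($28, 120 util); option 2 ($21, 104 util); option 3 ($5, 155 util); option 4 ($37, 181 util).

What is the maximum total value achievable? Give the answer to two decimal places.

317.70

Take in order of value per unit:
- option 3 (155/5 per unit): all 5 → value 155, running total 155.00
- option 2 (104/21 per unit): all 21 → value 104, running total 259.00
- option 4 (181/37 per unit): 12 of 37 → value 12×181/37 = 58.7027, running total 317.70
Total 317.70.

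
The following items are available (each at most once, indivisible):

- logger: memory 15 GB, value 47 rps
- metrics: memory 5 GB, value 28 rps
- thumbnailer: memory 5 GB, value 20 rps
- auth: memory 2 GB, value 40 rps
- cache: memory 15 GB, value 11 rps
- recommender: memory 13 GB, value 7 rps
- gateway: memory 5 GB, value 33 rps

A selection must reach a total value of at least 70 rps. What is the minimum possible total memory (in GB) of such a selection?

Subsets with value ≥ 70, sorted by total memory:
- auth+gateway: memory 7, value 73
- metrics+auth+gateway: memory 12, value 101
- thumbnailer+auth+gateway: memory 12, value 93
- metrics+thumbnailer+auth: memory 12, value 88
Minimum memory: 7 GB.

7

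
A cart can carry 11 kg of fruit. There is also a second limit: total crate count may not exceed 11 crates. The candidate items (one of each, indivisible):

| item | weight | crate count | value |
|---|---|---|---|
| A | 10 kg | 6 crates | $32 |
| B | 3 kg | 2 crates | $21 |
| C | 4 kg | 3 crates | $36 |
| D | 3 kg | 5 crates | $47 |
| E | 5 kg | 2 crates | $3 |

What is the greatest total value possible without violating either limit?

$104

Feasible sets respecting both limits:
- B+C+D: weight 10, crate count 10, value 104
- C+D: weight 7, crate count 8, value 83
- B+D+E: weight 11, crate count 9, value 71
- B+D: weight 6, crate count 7, value 68
Best: $104.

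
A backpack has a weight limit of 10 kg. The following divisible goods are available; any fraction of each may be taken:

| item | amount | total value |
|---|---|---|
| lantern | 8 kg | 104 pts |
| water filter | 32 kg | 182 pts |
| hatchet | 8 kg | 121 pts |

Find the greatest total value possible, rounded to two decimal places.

147.00

Take in order of value per unit:
- hatchet (121/8 per unit): all 8 → value 121, running total 121.00
- lantern (104/8 per unit): 2 of 8 → value 2×104/8 = 26.0000, running total 147.00
Total 147.00.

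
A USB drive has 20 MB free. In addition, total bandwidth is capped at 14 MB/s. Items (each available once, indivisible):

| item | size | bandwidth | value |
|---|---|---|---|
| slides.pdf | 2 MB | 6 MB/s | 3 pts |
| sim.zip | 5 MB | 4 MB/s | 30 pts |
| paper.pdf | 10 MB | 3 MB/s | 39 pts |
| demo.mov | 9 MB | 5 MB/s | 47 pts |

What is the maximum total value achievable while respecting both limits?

Feasible sets respecting both limits:
- paper.pdf+demo.mov: size 19, bandwidth 8, value 86
- sim.zip+demo.mov: size 14, bandwidth 9, value 77
- slides.pdf+sim.zip+paper.pdf: size 17, bandwidth 13, value 72
- sim.zip+paper.pdf: size 15, bandwidth 7, value 69
Best: 86 pts.

86 pts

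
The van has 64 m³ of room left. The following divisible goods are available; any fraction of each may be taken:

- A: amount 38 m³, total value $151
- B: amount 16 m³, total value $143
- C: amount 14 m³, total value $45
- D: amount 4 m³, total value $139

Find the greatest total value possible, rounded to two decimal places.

452.29

Take in order of value per unit:
- D (139/4 per unit): all 4 → value 139, running total 139.00
- B (143/16 per unit): all 16 → value 143, running total 282.00
- A (151/38 per unit): all 38 → value 151, running total 433.00
- C (45/14 per unit): 6 of 14 → value 6×45/14 = 19.2857, running total 452.29
Total 452.29.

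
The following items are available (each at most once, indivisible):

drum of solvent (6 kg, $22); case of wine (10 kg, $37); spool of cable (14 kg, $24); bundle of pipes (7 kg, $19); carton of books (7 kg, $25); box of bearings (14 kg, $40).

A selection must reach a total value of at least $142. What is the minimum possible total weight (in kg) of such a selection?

44

Subsets with value ≥ 142, sorted by total weight:
- drum of solvent+case of wine+bundle of pipes+carton of books+box of bearings: weight 44, value 143
- drum of solvent+case of wine+spool of cable+carton of books+box of bearings: weight 51, value 148
- drum of solvent+case of wine+spool of cable+bundle of pipes+box of bearings: weight 51, value 142
- case of wine+spool of cable+bundle of pipes+carton of books+box of bearings: weight 52, value 145
Minimum weight: 44 kg.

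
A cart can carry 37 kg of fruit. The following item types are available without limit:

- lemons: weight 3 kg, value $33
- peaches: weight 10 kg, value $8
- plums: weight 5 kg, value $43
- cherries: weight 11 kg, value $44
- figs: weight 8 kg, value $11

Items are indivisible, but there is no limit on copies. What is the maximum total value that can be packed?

Best value-per-unit is lemons at 33/3, and filling with it alone uses weight 12×3=36. No mix of the others beats 12×33 = 396.

$396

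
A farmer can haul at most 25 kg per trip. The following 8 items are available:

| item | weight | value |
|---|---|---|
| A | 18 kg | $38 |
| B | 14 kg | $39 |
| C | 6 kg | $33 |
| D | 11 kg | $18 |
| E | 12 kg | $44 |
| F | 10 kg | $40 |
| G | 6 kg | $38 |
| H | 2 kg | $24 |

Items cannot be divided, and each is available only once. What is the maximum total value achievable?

Check high-value combinations within 25 kg:
- C+F+G+H: weight 6+10+6+2=24, value 33+40+38+24=135
- C+E+G: weight 6+12+6=24, value 33+44+38=115
- C+D+G+H: weight 6+11+6+2=25, value 33+18+38+24=113
Best: $135.

$135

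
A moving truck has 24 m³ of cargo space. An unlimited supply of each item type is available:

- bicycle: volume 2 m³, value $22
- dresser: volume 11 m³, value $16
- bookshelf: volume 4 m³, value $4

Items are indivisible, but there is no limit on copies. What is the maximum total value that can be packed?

$264

Best value-per-unit is bicycle at 22/2, and filling with it alone uses volume 12×2=24. No mix of the others beats 12×22 = 264.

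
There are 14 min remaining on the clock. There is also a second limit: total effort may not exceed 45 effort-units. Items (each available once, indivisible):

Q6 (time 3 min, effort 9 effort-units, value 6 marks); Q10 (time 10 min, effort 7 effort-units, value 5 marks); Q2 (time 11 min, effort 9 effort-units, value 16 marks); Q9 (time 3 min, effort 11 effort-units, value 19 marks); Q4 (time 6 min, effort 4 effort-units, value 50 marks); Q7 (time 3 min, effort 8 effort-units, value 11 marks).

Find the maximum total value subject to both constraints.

80 marks

Feasible sets respecting both limits:
- Q9+Q4+Q7: time 12, effort 23, value 80
- Q6+Q9+Q4: time 12, effort 24, value 75
- Q9+Q4: time 9, effort 15, value 69
Best: 80 marks.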